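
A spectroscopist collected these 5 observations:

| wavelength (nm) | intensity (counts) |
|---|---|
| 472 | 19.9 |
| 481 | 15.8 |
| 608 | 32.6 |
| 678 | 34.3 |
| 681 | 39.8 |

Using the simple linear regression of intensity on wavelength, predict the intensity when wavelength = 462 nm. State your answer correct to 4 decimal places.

16.8218

n = 5, Σx = 2920, Σy = 142.4, Σxy = 87172.6, Σx² = 1747254
Sxx = Σx² − (Σx)²/n = 1747254 − 1705280 = 41974
Sxy = Σxy − (Σx)(Σy)/n = 87172.6 − 83161.6 = 4011
b = Sxy/Sxx = 4011/41974 = 0.095559
a = ȳ − b·x̄ = 28.48 − 0.095559·584 = -27.326547
ŷ(462) = a + b·462 = -27.326547 + 0.095559·462 = 16.821783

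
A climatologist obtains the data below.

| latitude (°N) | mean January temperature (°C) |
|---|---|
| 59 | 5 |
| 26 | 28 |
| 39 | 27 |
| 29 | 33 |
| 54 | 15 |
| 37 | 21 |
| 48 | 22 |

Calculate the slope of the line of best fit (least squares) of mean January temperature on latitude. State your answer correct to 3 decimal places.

n = 7, Σx = 292, Σy = 151, Σxy = 5676, Σx² = 13108
Sxx = Σx² − (Σx)²/n = 13108 − 12180.571429 = 927.428571
Sxy = Σxy − (Σx)(Σy)/n = 5676 − 6298.857143 = -622.857143
b = Sxy/Sxx = -622.857143/927.428571 = -0.671596

-0.672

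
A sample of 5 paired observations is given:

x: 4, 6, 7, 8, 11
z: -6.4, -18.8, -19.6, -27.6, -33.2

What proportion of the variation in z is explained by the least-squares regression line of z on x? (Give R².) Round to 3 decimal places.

n = 5, Σx = 36, Σy = -105.6, Σxy = -861.6, Σx² = 286, Σy² = 2642.56
Sxx = Σx² − (Σx)²/n = 286 − 259.2 = 26.8
Sxy = Σxy − (Σx)(Σy)/n = -861.6 − (-760.32) = -101.28
Syy = Σy² − (Σy)²/n = 2642.56 − 2230.272 = 412.288
R² = Sxy²/(Sxx·Syy) = (-101.28)²/(26.8·412.288) = 0.928350

0.928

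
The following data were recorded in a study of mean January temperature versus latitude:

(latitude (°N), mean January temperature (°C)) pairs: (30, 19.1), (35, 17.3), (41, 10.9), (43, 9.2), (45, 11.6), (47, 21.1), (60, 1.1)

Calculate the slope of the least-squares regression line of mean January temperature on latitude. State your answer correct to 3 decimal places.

-0.517

n = 7, Σx = 301, Σy = 90.3, Σxy = 3600.7, Σx² = 13489
Sxx = Σx² − (Σx)²/n = 13489 − 12943 = 546
Sxy = Σxy − (Σx)(Σy)/n = 3600.7 − 3882.9 = -282.2
b = Sxy/Sxx = -282.2/546 = -0.516850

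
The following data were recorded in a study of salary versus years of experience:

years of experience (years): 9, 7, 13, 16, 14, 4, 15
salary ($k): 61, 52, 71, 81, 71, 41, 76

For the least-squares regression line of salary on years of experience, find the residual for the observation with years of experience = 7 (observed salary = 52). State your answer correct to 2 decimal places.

n = 7, Σx = 78, Σy = 453, Σxy = 5430, Σx² = 992
Sxx = Σx² − (Σx)²/n = 992 − 869.142857 = 122.857143
Sxy = Σxy − (Σx)(Σy)/n = 5430 − 5047.714286 = 382.285714
b = Sxy/Sxx = 382.285714/122.857143 = 3.111628
a = ȳ − b·x̄ = 64.714286 − 3.111628·11.142857 = 30.041860
ŷ(7) = 30.041860 + 3.111628·7 = 51.823256
residual = y − ŷ = 52 − 51.823256 = 0.176744

0.18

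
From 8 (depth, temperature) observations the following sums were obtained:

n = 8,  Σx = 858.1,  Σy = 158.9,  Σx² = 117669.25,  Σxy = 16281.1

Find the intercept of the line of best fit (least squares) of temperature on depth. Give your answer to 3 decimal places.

23.056

Sxx = Σx² − (Σx)²/n = 117669.25 − 92041.95125 = 25627.29875
Sxy = Σxy − (Σx)(Σy)/n = 16281.1 − 17044.01125 = -762.91125
b = Sxy/Sxx = -762.91125/25627.29875 = -0.029769
a = ȳ − b·x̄ = 19.8625 − (-0.029769)·107.2625 = 23.055648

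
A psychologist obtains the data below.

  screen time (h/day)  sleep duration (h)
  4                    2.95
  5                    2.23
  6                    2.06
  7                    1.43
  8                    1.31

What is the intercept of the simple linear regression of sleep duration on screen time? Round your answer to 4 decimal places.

n = 5, Σx = 30, Σy = 9.98, Σxy = 55.8, Σx² = 190
Sxx = Σx² − (Σx)²/n = 190 − 180 = 10
Sxy = Σxy − (Σx)(Σy)/n = 55.8 − 59.88 = -4.08
b = Sxy/Sxx = -4.08/10 = -0.408
a = ȳ − b·x̄ = 1.996 − (-0.408)·6 = 4.444

4.4440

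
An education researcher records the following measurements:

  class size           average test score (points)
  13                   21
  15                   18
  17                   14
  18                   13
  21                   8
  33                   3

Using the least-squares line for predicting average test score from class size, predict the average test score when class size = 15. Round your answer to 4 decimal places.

16.6993

n = 6, Σx = 117, Σy = 77, Σxy = 1282, Σx² = 2537
Sxx = Σx² − (Σx)²/n = 2537 − 2281.5 = 255.5
Sxy = Σxy − (Σx)(Σy)/n = 1282 − 1501.5 = -219.5
b = Sxy/Sxx = -219.5/255.5 = -0.859100
a = ȳ − b·x̄ = 12.833333 − (-0.859100)·19.5 = 29.585780
ŷ(15) = a + b·15 = 29.585780 + (-0.859100)·15 = 16.699282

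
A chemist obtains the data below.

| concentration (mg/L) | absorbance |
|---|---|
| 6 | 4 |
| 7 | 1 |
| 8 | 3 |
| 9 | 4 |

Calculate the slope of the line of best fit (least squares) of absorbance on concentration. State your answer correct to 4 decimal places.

n = 4, Σx = 30, Σy = 12, Σxy = 91, Σx² = 230
Sxx = Σx² − (Σx)²/n = 230 − 225 = 5
Sxy = Σxy − (Σx)(Σy)/n = 91 − 90 = 1
b = Sxy/Sxx = 1/5 = 0.2

0.2000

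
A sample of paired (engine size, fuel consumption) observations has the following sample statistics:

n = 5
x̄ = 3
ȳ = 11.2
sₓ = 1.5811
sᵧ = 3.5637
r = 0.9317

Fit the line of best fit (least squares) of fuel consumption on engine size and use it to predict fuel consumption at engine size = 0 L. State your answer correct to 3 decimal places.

4.900

b = r · sᵧ/sₓ = 0.9317 · 3.5637/1.5811 = 2.099993
a = ȳ − b·x̄ = 11.2 − 2.099993·3 = 4.900020
ŷ(0) = a + b·0 = 4.900020 + 2.099993·0 = 4.900020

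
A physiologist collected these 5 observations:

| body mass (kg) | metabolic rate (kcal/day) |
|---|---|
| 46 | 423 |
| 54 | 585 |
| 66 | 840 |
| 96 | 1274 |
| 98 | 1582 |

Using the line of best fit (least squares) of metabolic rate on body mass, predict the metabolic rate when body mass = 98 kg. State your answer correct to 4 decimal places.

1453.7545

n = 5, Σx = 360, Σy = 4704, Σxy = 383828, Σx² = 28208
Sxx = Σx² − (Σx)²/n = 28208 − 25920 = 2288
Sxy = Σxy − (Σx)(Σy)/n = 383828 − 338688 = 45140
b = Sxy/Sxx = 45140/2288 = 19.729021
a = ȳ − b·x̄ = 940.8 − 19.729021·72 = -479.689510
ŷ(98) = a + b·98 = -479.689510 + 19.729021·98 = 1453.754545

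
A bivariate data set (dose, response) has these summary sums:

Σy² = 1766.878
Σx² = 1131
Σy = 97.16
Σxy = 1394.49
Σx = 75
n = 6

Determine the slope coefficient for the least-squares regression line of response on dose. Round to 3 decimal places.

0.930

Sxx = Σx² − (Σx)²/n = 1131 − 937.5 = 193.5
Sxy = Σxy − (Σx)(Σy)/n = 1394.49 − 1214.5 = 179.99
b = Sxy/Sxx = 179.99/193.5 = 0.930181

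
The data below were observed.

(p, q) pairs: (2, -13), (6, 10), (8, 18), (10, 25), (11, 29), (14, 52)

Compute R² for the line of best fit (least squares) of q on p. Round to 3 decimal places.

0.981

n = 6, Σx = 51, Σy = 121, Σxy = 1475, Σx² = 521, Σy² = 4763
Sxx = Σx² − (Σx)²/n = 521 − 433.5 = 87.5
Sxy = Σxy − (Σx)(Σy)/n = 1475 − 1028.5 = 446.5
Syy = Σy² − (Σy)²/n = 4763 − 2440.166667 = 2322.833333
R² = Sxy²/(Sxx·Syy) = (446.5)²/(87.5·2322.833333) = 0.980882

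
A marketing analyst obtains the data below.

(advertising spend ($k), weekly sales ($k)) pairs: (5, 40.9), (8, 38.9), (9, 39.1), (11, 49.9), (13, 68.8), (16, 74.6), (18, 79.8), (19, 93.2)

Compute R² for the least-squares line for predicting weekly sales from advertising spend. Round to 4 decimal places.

n = 8, Σx = 99, Σy = 485.2, Σxy = 6711.7, Σx² = 1401, Σy² = 32557.72
Sxx = Σx² − (Σx)²/n = 1401 − 1225.125 = 175.875
Sxy = Σxy − (Σx)(Σy)/n = 6711.7 − 6004.35 = 707.35
Syy = Σy² − (Σy)²/n = 32557.72 − 29427.38 = 3130.34
R² = Sxy²/(Sxx·Syy) = (707.35)²/(175.875·3130.34) = 0.908810

0.9088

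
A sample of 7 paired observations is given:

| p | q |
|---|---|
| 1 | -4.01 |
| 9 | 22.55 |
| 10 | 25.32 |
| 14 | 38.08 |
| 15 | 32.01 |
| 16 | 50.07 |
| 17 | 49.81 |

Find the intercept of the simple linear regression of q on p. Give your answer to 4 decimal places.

-7.4800

n = 7, Σx = 82, Σy = 213.83, Σxy = 3113.3, Σx² = 1148
Sxx = Σx² − (Σx)²/n = 1148 − 960.571429 = 187.428571
Sxy = Σxy − (Σx)(Σy)/n = 3113.3 − 2504.865714 = 608.434286
b = Sxy/Sxx = 608.434286/187.428571 = 3.246220
a = ȳ − b·x̄ = 30.547143 − 3.246220·11.714286 = -7.48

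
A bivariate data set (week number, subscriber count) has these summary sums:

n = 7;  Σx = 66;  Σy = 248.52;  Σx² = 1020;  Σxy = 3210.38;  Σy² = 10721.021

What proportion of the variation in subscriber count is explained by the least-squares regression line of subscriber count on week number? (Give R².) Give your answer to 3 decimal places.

0.996

Sxx = Σx² − (Σx)²/n = 1020 − 622.285714 = 397.714286
Sxy = Σxy − (Σx)(Σy)/n = 3210.38 − 2343.188571 = 867.191429
Syy = Σy² − (Σy)²/n = 10721.021 − 8823.170057 = 1897.850943
R² = Sxy²/(Sxx·Syy) = (867.191429)²/(397.714286·1897.850943) = 0.996315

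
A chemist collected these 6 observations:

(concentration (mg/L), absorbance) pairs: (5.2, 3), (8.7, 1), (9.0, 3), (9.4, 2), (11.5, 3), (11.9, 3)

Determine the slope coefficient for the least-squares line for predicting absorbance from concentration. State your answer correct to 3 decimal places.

n = 6, Σx = 55.7, Σy = 15, Σxy = 140.3, Σx² = 545.95
Sxx = Σx² − (Σx)²/n = 545.95 − 517.081667 = 28.868333
Sxy = Σxy − (Σx)(Σy)/n = 140.3 − 139.25 = 1.05
b = Sxy/Sxx = 1.05/28.868333 = 0.036372

0.036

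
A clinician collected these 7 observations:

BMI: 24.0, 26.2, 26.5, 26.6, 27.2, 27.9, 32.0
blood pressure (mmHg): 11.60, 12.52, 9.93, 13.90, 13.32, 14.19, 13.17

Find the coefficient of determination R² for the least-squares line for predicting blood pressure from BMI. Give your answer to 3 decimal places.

0.144

n = 7, Σx = 190.4, Σy = 88.63, Σxy = 2418.954, Σx² = 5214.5, Σy² = 1135.3527
Sxx = Σx² − (Σx)²/n = 5214.5 − 5178.88 = 35.62
Sxy = Σxy − (Σx)(Σy)/n = 2418.954 − 2410.736 = 8.218
Syy = Σy² − (Σy)²/n = 1135.3527 − 1122.182414 = 13.170286
R² = Sxy²/(Sxx·Syy) = (8.218)²/(35.62·13.170286) = 0.143960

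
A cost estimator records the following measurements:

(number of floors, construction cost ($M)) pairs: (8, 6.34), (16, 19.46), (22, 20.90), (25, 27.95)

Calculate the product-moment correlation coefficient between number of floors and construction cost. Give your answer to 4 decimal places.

0.9644

n = 4, Σx = 71, Σy = 74.65, Σxy = 1520.63, Σx² = 1429, Σy² = 1636.8997
Sxx = Σx² − (Σx)²/n = 1429 − 1260.25 = 168.75
Sxy = Σxy − (Σx)(Σy)/n = 1520.63 − 1325.0375 = 195.5925
Syy = Σy² − (Σy)²/n = 1636.8997 − 1393.155625 = 243.744075
r = Sxy/√(Sxx·Syy) = 195.5925/√(41131.812656) = 195.5925/202.809794 = 0.964413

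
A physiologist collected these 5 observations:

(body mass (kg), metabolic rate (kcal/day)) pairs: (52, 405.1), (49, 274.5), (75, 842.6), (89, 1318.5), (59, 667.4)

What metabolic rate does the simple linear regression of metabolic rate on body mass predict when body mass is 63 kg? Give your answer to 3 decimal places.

658.696

n = 5, Σx = 324, Σy = 3508.1, Σxy = 254433.8, Σx² = 22132
Sxx = Σx² − (Σx)²/n = 22132 − 20995.2 = 1136.8
Sxy = Σxy − (Σx)(Σy)/n = 254433.8 − 227324.88 = 27108.92
b = Sxy/Sxx = 27108.92/1136.8 = 23.846692
a = ȳ − b·x̄ = 701.62 − 23.846692·64.8 = -843.645672
ŷ(63) = a + b·63 = -843.645672 + 23.846692·63 = 658.695954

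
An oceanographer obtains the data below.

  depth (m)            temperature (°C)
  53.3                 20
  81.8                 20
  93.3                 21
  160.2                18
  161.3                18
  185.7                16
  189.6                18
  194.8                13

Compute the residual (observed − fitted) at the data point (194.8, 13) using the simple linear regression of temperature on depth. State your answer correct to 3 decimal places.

-2.973

n = 8, Σx = 1120, Σy = 144, Σxy = 19364.7, Σx² = 178298.44
Sxx = Σx² − (Σx)²/n = 178298.44 − 156800 = 21498.44
Sxy = Σxy − (Σx)(Σy)/n = 19364.7 − 20160 = -795.3
b = Sxy/Sxx = -795.3/21498.44 = -0.036993
a = ȳ − b·x̄ = 18 − (-0.036993)·140 = 23.179073
ŷ(194.8) = 23.179073 + (-0.036993)·194.8 = 15.972763
residual = y − ŷ = 13 − 15.972763 = -2.972763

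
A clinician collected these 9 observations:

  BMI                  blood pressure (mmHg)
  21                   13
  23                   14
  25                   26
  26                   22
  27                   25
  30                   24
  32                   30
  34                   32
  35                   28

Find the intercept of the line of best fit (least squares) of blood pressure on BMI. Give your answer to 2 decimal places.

n = 9, Σx = 253, Σy = 214, Σxy = 6240, Σx² = 7305
Sxx = Σx² − (Σx)²/n = 7305 − 7112.111111 = 192.888889
Sxy = Σxy − (Σx)(Σy)/n = 6240 − 6015.777778 = 224.222222
b = Sxy/Sxx = 224.222222/192.888889 = 1.162442
a = ȳ − b·x̄ = 23.777778 − 1.162442·28.111111 = -8.899770

-8.90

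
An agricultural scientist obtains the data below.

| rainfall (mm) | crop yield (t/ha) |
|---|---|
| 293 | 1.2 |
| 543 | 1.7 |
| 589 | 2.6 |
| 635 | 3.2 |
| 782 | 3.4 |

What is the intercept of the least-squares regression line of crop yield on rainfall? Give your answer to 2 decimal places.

-0.35

n = 5, Σx = 2842, Σy = 12.1, Σxy = 7496.9, Σx² = 1742368
Sxx = Σx² − (Σx)²/n = 1742368 − 1615392.8 = 126975.2
Sxy = Σxy − (Σx)(Σy)/n = 7496.9 − 6877.64 = 619.26
b = Sxy/Sxx = 619.26/126975.2 = 0.004877
a = ȳ − b·x̄ = 2.42 − 0.004877·568.4 = -0.352096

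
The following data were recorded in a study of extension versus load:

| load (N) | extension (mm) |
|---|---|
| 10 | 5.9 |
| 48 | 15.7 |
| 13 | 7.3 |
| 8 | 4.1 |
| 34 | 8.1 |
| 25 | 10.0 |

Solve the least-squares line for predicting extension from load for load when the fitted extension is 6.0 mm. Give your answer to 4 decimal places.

12.2192

n = 6, Σx = 138, Σy = 51.1, Σxy = 1465.7, Σx² = 4418
Sxx = Σx² − (Σx)²/n = 4418 − 3174 = 1244
Sxy = Σxy − (Σx)(Σy)/n = 1465.7 − 1175.3 = 290.4
b = Sxy/Sxx = 290.4/1244 = 0.233441
a = ȳ − b·x̄ = 8.516667 − 0.233441·23 = 3.147535
Set a + b·x = 6.0: x = (6.0 − 3.147535) / 0.233441 = 12.219238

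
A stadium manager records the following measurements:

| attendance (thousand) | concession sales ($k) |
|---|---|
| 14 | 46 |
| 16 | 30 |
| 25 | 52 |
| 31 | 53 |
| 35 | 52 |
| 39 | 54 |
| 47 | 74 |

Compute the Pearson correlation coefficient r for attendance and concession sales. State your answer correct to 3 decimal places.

n = 7, Σx = 207, Σy = 361, Σxy = 11471, Σx² = 6993, Σy² = 19625
Sxx = Σx² − (Σx)²/n = 6993 − 6121.285714 = 871.714286
Sxy = Σxy − (Σx)(Σy)/n = 11471 − 10675.285714 = 795.714286
Syy = Σy² − (Σy)²/n = 19625 − 18617.285714 = 1007.714286
r = Sxy/√(Sxx·Syy) = 795.714286/√(878438.938776) = 795.714286/937.250734 = 0.848988

0.849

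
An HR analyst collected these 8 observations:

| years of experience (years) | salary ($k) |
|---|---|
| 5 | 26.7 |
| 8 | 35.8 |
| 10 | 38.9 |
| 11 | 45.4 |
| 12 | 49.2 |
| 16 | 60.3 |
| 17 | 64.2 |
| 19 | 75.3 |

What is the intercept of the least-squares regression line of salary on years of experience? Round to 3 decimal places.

n = 8, Σx = 98, Σy = 395.8, Σxy = 5385.6, Σx² = 1360
Sxx = Σx² − (Σx)²/n = 1360 − 1200.5 = 159.5
Sxy = Σxy − (Σx)(Σy)/n = 5385.6 − 4848.55 = 537.05
b = Sxy/Sxx = 537.05/159.5 = 3.367085
a = ȳ − b·x̄ = 49.475 − 3.367085·12.25 = 8.228213

8.228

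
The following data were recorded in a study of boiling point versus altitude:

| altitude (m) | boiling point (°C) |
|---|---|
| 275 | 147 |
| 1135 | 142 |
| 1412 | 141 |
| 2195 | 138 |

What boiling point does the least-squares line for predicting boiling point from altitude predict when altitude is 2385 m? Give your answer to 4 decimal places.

136.7055

n = 4, Σx = 5017, Σy = 568, Σxy = 703597, Σx² = 8175619
Sxx = Σx² − (Σx)²/n = 8175619 − 6292572.25 = 1883046.75
Sxy = Σxy − (Σx)(Σy)/n = 703597 − 712414 = -8817
b = Sxy/Sxx = -8817/1883046.75 = -0.004682
a = ȳ − b·x̄ = 142 − (-0.004682)·1254.25 = 147.872782
ŷ(2385) = a + b·2385 = 147.872782 + (-0.004682)·2385 = 136.705483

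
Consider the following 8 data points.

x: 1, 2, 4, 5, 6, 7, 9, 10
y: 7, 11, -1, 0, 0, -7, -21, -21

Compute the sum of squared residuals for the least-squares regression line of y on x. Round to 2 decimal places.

102.44

n = 8, Σx = 44, Σy = -32, Σxy = -423, Σx² = 312, Σy² = 1102
Sxx = Σx² − (Σx)²/n = 312 − 242 = 70
Sxy = Σxy − (Σx)(Σy)/n = -423 − (-176) = -247
Syy = Σy² − (Σy)²/n = 1102 − 128 = 974
b = Sxy/Sxx = -247/70 = -3.528571
SSE = Syy − b·Sxy = 974 − (-3.528571)·(-247) = 102.442857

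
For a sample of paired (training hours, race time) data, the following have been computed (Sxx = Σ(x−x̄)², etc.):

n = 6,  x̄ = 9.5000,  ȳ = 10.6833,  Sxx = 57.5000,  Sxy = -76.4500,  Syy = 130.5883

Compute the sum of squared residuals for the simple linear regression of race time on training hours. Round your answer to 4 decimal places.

b = Sxy/Sxx = -76.45/57.5 = -1.329565
SSE = Syy − b·Sxy = 130.5883 − (-1.329565)·(-76.45) = 28.943039

28.9430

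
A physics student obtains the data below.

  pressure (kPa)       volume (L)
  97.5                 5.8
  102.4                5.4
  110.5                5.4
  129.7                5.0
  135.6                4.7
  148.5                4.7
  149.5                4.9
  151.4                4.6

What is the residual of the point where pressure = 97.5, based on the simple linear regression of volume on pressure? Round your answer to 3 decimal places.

n = 8, Σx = 1025.1, Σy = 40.5, Σxy = 5127.92, Σx² = 134736.17
Sxx = Σx² − (Σx)²/n = 134736.17 − 131353.75125 = 3382.41875
Sxy = Σxy − (Σx)(Σy)/n = 5127.92 − 5189.56875 = -61.64875
b = Sxy/Sxx = -61.64875/3382.41875 = -0.018226
a = ȳ − b·x̄ = 5.0625 − (-0.018226)·128.1375 = 7.397964
ŷ(97.5) = 7.397964 + (-0.018226)·97.5 = 5.620906
residual = y − ŷ = 5.8 − 5.620906 = 0.179094

0.179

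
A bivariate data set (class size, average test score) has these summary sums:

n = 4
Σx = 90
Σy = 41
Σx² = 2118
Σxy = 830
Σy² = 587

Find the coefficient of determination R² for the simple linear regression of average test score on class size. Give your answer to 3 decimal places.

Sxx = Σx² − (Σx)²/n = 2118 − 2025 = 93
Sxy = Σxy − (Σx)(Σy)/n = 830 − 922.5 = -92.5
Syy = Σy² − (Σy)²/n = 587 − 420.25 = 166.75
R² = Sxy²/(Sxx·Syy) = (-92.5)²/(93·166.75) = 0.551740

0.552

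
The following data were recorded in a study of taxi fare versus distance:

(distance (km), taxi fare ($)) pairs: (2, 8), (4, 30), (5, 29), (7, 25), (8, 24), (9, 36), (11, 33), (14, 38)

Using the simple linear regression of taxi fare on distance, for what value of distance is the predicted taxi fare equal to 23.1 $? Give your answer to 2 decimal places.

n = 8, Σx = 60, Σy = 223, Σxy = 1867, Σx² = 556
Sxx = Σx² − (Σx)²/n = 556 − 450 = 106
Sxy = Σxy − (Σx)(Σy)/n = 1867 − 1672.5 = 194.5
b = Sxy/Sxx = 194.5/106 = 1.834906
a = ȳ − b·x̄ = 27.875 − 1.834906·7.5 = 14.113208
Set a + b·x = 23.1: x = (23.1 − 14.113208) / 1.834906 = 4.897686

4.90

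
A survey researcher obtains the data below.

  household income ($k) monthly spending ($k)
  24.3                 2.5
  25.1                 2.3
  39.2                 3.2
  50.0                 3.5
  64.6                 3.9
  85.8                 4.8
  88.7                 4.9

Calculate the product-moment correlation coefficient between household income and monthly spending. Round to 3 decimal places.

n = 7, Σx = 377.7, Σy = 25.1, Σxy = 1517.33, Σx² = 24659.63, Σy² = 96.29
Sxx = Σx² − (Σx)²/n = 24659.63 − 20379.612857 = 4280.017143
Sxy = Σxy − (Σx)(Σy)/n = 1517.33 − 1354.324286 = 163.005714
Syy = Σy² − (Σy)²/n = 96.29 − 90.001429 = 6.288571
r = Sxy/√(Sxx·Syy) = 163.005714/√(26915.193518) = 163.005714/164.058506 = 0.993583

0.994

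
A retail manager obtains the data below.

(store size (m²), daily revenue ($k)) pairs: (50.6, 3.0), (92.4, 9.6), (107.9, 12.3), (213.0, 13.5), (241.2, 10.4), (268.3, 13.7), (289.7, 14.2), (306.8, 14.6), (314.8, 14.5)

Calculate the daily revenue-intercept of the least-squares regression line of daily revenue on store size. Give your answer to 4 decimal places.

5.4596

n = 9, Σx = 1884.7, Σy = 105.8, Σxy = 24583.32, Σx² = 475423.23
Sxx = Σx² − (Σx)²/n = 475423.23 − 394677.121111 = 80746.108889
Sxy = Σxy − (Σx)(Σy)/n = 24583.32 − 22155.695556 = 2427.624444
b = Sxy/Sxx = 2427.624444/80746.108889 = 0.030065
a = ȳ − b·x̄ = 11.755556 − 0.030065·209.411111 = 5.459629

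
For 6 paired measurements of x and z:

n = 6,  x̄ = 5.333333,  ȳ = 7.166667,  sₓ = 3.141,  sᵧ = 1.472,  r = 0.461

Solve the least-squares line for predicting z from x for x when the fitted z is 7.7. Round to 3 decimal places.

7.802

b = r · sᵧ/sₓ = 0.461 · 1.472/3.141 = 0.216043
a = ȳ − b·x̄ = 7.166667 − 0.216043·5.333333 = 6.014436
Set a + b·x = 7.7: x = (7.7 − 6.014436) / 0.216043 = 7.801972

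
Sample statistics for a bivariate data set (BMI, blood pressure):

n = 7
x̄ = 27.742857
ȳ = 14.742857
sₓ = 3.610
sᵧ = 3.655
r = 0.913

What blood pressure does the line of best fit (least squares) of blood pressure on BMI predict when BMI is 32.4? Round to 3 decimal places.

b = r · sᵧ/sₓ = 0.913 · 3.655/3.61 = 0.924381
a = ȳ − b·x̄ = 14.742857 − 0.924381·27.742857 = -10.902110
ŷ(32.4) = a + b·32.4 = -10.902110 + 0.924381·32.4 = 19.047831

19.048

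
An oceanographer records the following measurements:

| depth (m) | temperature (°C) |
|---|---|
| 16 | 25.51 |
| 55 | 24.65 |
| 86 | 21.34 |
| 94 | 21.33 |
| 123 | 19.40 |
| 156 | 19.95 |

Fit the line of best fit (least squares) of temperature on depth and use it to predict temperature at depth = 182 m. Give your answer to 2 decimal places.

n = 6, Σx = 530, Σy = 132.18, Σxy = 11102.57, Σx² = 58978
Sxx = Σx² − (Σx)²/n = 58978 − 46816.666667 = 12161.333333
Sxy = Σxy − (Σx)(Σy)/n = 11102.57 − 11675.9 = -573.33
b = Sxy/Sxx = -573.33/12161.333333 = -0.047144
a = ȳ − b·x̄ = 22.03 − (-0.047144)·88.333333 = 26.194358
ŷ(182) = a + b·182 = 26.194358 + (-0.047144)·182 = 17.614209

17.61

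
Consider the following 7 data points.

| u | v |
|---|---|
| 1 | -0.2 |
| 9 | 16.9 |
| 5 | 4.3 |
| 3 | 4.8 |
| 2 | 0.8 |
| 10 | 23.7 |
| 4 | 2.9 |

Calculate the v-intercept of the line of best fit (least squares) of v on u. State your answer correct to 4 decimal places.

-4.7113

n = 7, Σx = 34, Σy = 53.2, Σxy = 438, Σx² = 236
Sxx = Σx² − (Σx)²/n = 236 − 165.142857 = 70.857143
Sxy = Σxy − (Σx)(Σy)/n = 438 − 258.4 = 179.6
b = Sxy/Sxx = 179.6/70.857143 = 2.534677
a = ȳ − b·x̄ = 7.6 − 2.534677·4.857143 = -4.711290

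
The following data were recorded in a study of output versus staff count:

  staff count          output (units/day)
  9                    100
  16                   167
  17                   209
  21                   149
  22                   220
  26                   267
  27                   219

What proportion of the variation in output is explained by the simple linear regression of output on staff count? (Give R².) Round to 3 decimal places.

0.677

n = 7, Σx = 138, Σy = 1331, Σxy = 27949, Σx² = 2956, Σy² = 271421
Sxx = Σx² − (Σx)²/n = 2956 − 2720.571429 = 235.428571
Sxy = Σxy − (Σx)(Σy)/n = 27949 − 26239.714286 = 1709.285714
Syy = Σy² − (Σy)²/n = 271421 − 253080.142857 = 18340.857143
R² = Sxy²/(Sxx·Syy) = (1709.285714)²/(235.428571·18340.857143) = 0.676629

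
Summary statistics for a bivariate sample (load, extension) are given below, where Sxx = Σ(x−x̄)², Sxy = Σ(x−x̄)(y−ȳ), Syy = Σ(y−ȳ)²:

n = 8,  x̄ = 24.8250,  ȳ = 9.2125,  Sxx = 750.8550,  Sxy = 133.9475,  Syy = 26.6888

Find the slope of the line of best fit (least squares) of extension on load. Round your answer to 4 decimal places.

0.1784

b = Sxy/Sxx = 133.9475/750.855 = 0.178393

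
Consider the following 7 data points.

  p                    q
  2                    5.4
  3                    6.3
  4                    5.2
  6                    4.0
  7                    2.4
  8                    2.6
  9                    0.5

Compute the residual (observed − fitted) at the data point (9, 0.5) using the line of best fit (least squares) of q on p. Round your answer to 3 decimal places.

-0.766

n = 7, Σx = 39, Σy = 26.4, Σxy = 116.6, Σx² = 259
Sxx = Σx² − (Σx)²/n = 259 − 217.285714 = 41.714286
Sxy = Σxy − (Σx)(Σy)/n = 116.6 − 147.085714 = -30.485714
b = Sxy/Sxx = -30.485714/41.714286 = -0.730822
a = ȳ − b·x̄ = 3.771429 − (-0.730822)·5.571429 = 7.843151
ŷ(9) = 7.843151 + (-0.730822)·9 = 1.265753
residual = y − ŷ = 0.5 − 1.265753 = -0.765753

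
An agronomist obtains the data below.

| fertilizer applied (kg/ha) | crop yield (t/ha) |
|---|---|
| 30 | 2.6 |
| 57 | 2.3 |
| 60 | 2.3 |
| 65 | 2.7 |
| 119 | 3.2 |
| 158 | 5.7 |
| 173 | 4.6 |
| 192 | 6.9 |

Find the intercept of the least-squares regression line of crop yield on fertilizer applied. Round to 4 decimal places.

1.0313

n = 8, Σx = 854, Σy = 30.3, Σxy = 3924.6, Σx² = 117892
Sxx = Σx² − (Σx)²/n = 117892 − 91164.5 = 26727.5
Sxy = Σxy − (Σx)(Σy)/n = 3924.6 − 3234.525 = 690.075
b = Sxy/Sxx = 690.075/26727.5 = 0.025819
a = ȳ − b·x̄ = 3.7875 − 0.025819·106.75 = 1.031331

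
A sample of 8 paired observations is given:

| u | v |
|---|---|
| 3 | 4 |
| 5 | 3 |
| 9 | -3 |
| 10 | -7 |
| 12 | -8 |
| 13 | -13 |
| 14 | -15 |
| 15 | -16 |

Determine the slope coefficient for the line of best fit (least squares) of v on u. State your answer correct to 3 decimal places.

-1.770

n = 8, Σx = 81, Σy = -55, Σxy = -785, Σx² = 949
Sxx = Σx² − (Σx)²/n = 949 − 820.125 = 128.875
Sxy = Σxy − (Σx)(Σy)/n = -785 − (-556.875) = -228.125
b = Sxy/Sxx = -228.125/128.875 = -1.770126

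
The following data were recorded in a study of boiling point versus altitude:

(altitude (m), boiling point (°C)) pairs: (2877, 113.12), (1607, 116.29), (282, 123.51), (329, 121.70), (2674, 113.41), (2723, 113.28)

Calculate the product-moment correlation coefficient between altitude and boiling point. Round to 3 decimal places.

-0.986

n = 6, Σx = 10492, Σy = 701.31, Σxy = 1198913.17, Σx² = 25612348, Σy² = 82079.2951
Sxx = Σx² − (Σx)²/n = 25612348 − 18347010.666667 = 7265337.333333
Sxy = Σxy − (Σx)(Σy)/n = 1198913.17 − 1226357.42 = -27444.25
Syy = Σy² − (Σy)²/n = 82079.2951 − 81972.61935 = 106.67575
r = Sxy/√(Sxx·Syy) = -27444.25/√(775035309.036333) = -27444.25/27839.455976 = -0.985804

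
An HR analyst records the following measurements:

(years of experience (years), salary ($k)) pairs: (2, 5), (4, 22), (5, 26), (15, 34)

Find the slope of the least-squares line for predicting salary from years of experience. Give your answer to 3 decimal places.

1.708

n = 4, Σx = 26, Σy = 87, Σxy = 738, Σx² = 270
Sxx = Σx² − (Σx)²/n = 270 − 169 = 101
Sxy = Σxy − (Σx)(Σy)/n = 738 − 565.5 = 172.5
b = Sxy/Sxx = 172.5/101 = 1.707921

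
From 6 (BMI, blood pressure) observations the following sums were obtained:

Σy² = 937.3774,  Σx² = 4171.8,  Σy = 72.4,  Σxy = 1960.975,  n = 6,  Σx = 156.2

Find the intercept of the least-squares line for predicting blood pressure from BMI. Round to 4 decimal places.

-6.7461

Sxx = Σx² − (Σx)²/n = 4171.8 − 4066.406667 = 105.393333
Sxy = Σxy − (Σx)(Σy)/n = 1960.975 − 1884.813333 = 76.161667
b = Sxy/Sxx = 76.161667/105.393333 = 0.722642
a = ȳ − b·x̄ = 12.066667 − 0.722642·26.033333 = -6.746118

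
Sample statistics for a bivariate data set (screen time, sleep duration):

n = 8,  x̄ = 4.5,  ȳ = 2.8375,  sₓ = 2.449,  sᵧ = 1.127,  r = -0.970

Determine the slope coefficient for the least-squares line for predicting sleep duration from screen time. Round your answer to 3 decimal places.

-0.446

b = r · sᵧ/sₓ = -0.97 · 1.127/2.449 = -0.446382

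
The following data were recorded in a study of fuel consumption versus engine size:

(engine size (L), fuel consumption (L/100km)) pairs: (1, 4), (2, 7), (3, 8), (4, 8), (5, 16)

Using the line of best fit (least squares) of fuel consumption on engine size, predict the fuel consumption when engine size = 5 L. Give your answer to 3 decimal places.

13.600

n = 5, Σx = 15, Σy = 43, Σxy = 154, Σx² = 55
Sxx = Σx² − (Σx)²/n = 55 − 45 = 10
Sxy = Σxy − (Σx)(Σy)/n = 154 − 129 = 25
b = Sxy/Sxx = 25/10 = 2.5
a = ȳ − b·x̄ = 8.6 − 2.5·3 = 1.1
ŷ(5) = a + b·5 = 1.1 + 2.5·5 = 13.6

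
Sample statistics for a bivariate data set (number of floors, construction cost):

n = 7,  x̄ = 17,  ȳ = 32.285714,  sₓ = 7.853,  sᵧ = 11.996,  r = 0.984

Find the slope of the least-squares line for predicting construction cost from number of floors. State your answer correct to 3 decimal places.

b = r · sᵧ/sₓ = 0.984 · 11.996/7.853 = 1.503128

1.503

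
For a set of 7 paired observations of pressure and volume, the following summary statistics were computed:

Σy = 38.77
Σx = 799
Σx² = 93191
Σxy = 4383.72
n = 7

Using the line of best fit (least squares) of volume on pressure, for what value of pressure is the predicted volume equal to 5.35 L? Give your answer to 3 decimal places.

Sxx = Σx² − (Σx)²/n = 93191 − 91200.142857 = 1990.857143
Sxy = Σxy − (Σx)(Σy)/n = 4383.72 − 4425.318571 = -41.598571
b = Sxy/Sxx = -41.598571/1990.857143 = -0.020895
a = ȳ − b·x̄ = 5.538571 − (-0.020895)·114.142857 = 7.923564
Set a + b·x = 5.35: x = (5.35 − 7.923564) / (-0.020895) = 123.167657

123.168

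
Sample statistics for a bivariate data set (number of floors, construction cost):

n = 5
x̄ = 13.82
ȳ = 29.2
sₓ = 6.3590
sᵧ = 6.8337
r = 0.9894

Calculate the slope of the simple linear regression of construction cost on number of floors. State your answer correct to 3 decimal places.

b = r · sᵧ/sₓ = 0.9894 · 6.8337/6.359 = 1.063259

1.063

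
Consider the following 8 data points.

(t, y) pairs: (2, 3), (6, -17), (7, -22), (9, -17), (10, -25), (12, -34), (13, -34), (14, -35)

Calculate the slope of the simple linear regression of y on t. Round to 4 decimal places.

-3.0244

n = 8, Σx = 73, Σy = -181, Σxy = -1993, Σx² = 779
Sxx = Σx² − (Σx)²/n = 779 − 666.125 = 112.875
Sxy = Σxy − (Σx)(Σy)/n = -1993 − (-1651.625) = -341.375
b = Sxy/Sxx = -341.375/112.875 = -3.024363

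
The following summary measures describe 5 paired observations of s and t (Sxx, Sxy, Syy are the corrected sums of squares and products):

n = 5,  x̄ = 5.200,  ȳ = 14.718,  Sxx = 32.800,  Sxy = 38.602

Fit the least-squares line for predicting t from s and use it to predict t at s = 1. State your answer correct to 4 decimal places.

b = Sxy/Sxx = 38.602/32.8 = 1.176890
a = ȳ − b·x̄ = 14.718 − 1.176890·5.2 = 8.598171
ŷ(1) = a + b·1 = 8.598171 + 1.176890·1 = 9.775061

9.7751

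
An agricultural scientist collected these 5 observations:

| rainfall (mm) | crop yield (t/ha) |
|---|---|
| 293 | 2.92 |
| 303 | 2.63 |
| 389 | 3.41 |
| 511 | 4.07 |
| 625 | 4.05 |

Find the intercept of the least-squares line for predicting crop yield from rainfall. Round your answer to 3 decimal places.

1.611

n = 5, Σx = 2121, Σy = 17.08, Σxy = 7589.96, Σx² = 980725
Sxx = Σx² − (Σx)²/n = 980725 − 899728.2 = 80996.8
Sxy = Σxy − (Σx)(Σy)/n = 7589.96 − 7245.336 = 344.624
b = Sxy/Sxx = 344.624/80996.8 = 0.004255
a = ȳ − b·x̄ = 3.416 − 0.004255·424.2 = 1.611120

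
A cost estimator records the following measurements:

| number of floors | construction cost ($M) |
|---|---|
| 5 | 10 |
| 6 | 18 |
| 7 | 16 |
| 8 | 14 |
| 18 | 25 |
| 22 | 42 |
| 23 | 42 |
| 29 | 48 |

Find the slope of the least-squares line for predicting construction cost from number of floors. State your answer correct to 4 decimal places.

n = 8, Σx = 118, Σy = 215, Σxy = 4114, Σx² = 2352
Sxx = Σx² − (Σx)²/n = 2352 − 1740.5 = 611.5
Sxy = Σxy − (Σx)(Σy)/n = 4114 − 3171.25 = 942.75
b = Sxy/Sxx = 942.75/611.5 = 1.541701

1.5417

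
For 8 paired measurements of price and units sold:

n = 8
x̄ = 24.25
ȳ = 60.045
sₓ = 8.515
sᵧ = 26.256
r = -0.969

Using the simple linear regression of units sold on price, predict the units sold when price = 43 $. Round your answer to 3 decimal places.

4.022

b = r · sᵧ/sₓ = -0.969 · 26.256/8.515 = -2.987911
a = ȳ − b·x̄ = 60.045 − (-2.987911)·24.25 = 132.501847
ŷ(43) = a + b·43 = 132.501847 + (-2.987911)·43 = 4.021665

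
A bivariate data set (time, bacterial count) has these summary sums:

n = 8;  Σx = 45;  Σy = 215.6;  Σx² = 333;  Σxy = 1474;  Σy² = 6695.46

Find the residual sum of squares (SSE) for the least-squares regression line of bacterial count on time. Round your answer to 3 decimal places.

30.560

Sxx = Σx² − (Σx)²/n = 333 − 253.125 = 79.875
Sxy = Σxy − (Σx)(Σy)/n = 1474 − 1212.75 = 261.25
Syy = Σy² − (Σy)²/n = 6695.46 − 5810.42 = 885.04
b = Sxy/Sxx = 261.25/79.875 = 3.270736
SSE = Syy − b·Sxy = 885.04 − 3.270736·261.25 = 30.560344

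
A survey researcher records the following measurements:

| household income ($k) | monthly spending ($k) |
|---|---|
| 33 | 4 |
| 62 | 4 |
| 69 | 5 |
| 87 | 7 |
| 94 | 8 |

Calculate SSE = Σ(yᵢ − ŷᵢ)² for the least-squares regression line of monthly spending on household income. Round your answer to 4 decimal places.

2.8617

n = 5, Σx = 345, Σy = 28, Σxy = 2086, Σx² = 26099, Σy² = 170
Sxx = Σx² − (Σx)²/n = 26099 − 23805 = 2294
Sxy = Σxy − (Σx)(Σy)/n = 2086 − 1932 = 154
Syy = Σy² − (Σy)²/n = 170 − 156.8 = 13.2
b = Sxy/Sxx = 154/2294 = 0.067132
SSE = Syy − b·Sxy = 13.2 − 0.067132·154 = 2.861726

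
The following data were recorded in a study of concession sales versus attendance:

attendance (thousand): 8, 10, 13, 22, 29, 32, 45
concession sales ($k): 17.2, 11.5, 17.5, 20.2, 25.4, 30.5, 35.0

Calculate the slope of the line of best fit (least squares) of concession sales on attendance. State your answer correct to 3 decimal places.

n = 7, Σx = 159, Σy = 157.3, Σxy = 4212.1, Σx² = 4707
Sxx = Σx² − (Σx)²/n = 4707 − 3611.571429 = 1095.428571
Sxy = Σxy − (Σx)(Σy)/n = 4212.1 − 3572.957143 = 639.142857
b = Sxy/Sxx = 639.142857/1095.428571 = 0.583464

0.583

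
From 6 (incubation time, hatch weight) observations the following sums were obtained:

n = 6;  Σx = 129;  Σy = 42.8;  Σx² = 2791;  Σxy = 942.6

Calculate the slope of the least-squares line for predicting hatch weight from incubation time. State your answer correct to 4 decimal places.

1.2800

Sxx = Σx² − (Σx)²/n = 2791 − 2773.5 = 17.5
Sxy = Σxy − (Σx)(Σy)/n = 942.6 − 920.2 = 22.4
b = Sxy/Sxx = 22.4/17.5 = 1.28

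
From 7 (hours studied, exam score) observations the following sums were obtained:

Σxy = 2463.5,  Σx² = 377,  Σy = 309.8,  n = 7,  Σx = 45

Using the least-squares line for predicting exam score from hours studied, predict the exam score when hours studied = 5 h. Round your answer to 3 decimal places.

36.571

Sxx = Σx² − (Σx)²/n = 377 − 289.285714 = 87.714286
Sxy = Σxy − (Σx)(Σy)/n = 2463.5 − 1991.571429 = 471.928571
b = Sxy/Sxx = 471.928571/87.714286 = 5.380293
a = ȳ − b·x̄ = 44.257143 − 5.380293·6.428571 = 9.669544
ŷ(5) = a + b·5 = 9.669544 + 5.380293·5 = 36.571010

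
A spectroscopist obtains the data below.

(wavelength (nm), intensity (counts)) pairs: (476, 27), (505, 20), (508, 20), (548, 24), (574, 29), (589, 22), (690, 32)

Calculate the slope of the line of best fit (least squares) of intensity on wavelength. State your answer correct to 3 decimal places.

0.041

n = 7, Σx = 3890, Σy = 174, Σxy = 97948, Σx² = 2192466
Sxx = Σx² − (Σx)²/n = 2192466 − 2161728.571429 = 30737.428571
Sxy = Σxy − (Σx)(Σy)/n = 97948 − 96694.285714 = 1253.714286
b = Sxy/Sxx = 1253.714286/30737.428571 = 0.040788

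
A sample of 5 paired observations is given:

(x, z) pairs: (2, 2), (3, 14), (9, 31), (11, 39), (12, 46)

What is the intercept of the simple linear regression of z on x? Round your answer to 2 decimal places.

n = 5, Σx = 37, Σy = 132, Σxy = 1306, Σx² = 359
Sxx = Σx² − (Σx)²/n = 359 − 273.8 = 85.2
Sxy = Σxy − (Σx)(Σy)/n = 1306 − 976.8 = 329.2
b = Sxy/Sxx = 329.2/85.2 = 3.863850
a = ȳ − b·x̄ = 26.4 − 3.863850·7.4 = -2.192488

-2.19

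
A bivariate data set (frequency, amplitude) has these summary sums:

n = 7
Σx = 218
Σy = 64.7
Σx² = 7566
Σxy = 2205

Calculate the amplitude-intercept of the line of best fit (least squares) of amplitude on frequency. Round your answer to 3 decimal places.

1.624

Sxx = Σx² − (Σx)²/n = 7566 − 6789.142857 = 776.857143
Sxy = Σxy − (Σx)(Σy)/n = 2205 − 2014.942857 = 190.057143
b = Sxy/Sxx = 190.057143/776.857143 = 0.244649
a = ȳ − b·x̄ = 9.242857 − 0.244649·31.142857 = 1.623796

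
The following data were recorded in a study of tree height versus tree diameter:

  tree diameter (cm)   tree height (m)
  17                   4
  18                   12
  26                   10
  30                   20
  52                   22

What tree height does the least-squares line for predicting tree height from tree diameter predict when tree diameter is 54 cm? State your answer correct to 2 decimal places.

n = 5, Σx = 143, Σy = 68, Σxy = 2288, Σx² = 4893
Sxx = Σx² − (Σx)²/n = 4893 − 4089.8 = 803.2
Sxy = Σxy − (Σx)(Σy)/n = 2288 − 1944.8 = 343.2
b = Sxy/Sxx = 343.2/803.2 = 0.427291
a = ȳ − b·x̄ = 13.6 − 0.427291·28.6 = 1.379482
ŷ(54) = a + b·54 = 1.379482 + 0.427291·54 = 24.453187

24.45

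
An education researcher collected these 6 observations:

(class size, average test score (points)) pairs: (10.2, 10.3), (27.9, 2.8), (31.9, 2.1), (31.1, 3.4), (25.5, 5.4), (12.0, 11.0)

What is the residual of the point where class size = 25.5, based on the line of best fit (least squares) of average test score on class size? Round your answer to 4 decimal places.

n = 6, Σx = 138.6, Σy = 35, Σxy = 625.61, Σx² = 3661.52
Sxx = Σx² − (Σx)²/n = 3661.52 − 3201.66 = 459.86
Sxy = Σxy − (Σx)(Σy)/n = 625.61 − 808.5 = -182.89
b = Sxy/Sxx = -182.89/459.86 = -0.397708
a = ȳ − b·x̄ = 5.833333 − (-0.397708)·23.1 = 15.020388
ŷ(25.5) = 15.020388 + (-0.397708)·25.5 = 4.878834
residual = y − ŷ = 5.4 − 4.878834 = 0.521166

0.5212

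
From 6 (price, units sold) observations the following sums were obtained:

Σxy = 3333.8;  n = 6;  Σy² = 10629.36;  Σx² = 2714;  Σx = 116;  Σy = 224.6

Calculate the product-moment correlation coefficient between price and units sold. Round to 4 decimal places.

-0.9855

Sxx = Σx² − (Σx)²/n = 2714 − 2242.666667 = 471.333333
Sxy = Σxy − (Σx)(Σy)/n = 3333.8 − 4342.266667 = -1008.466667
Syy = Σy² − (Σy)²/n = 10629.36 − 8407.526667 = 2221.833333
r = Sxy/√(Sxx·Syy) = -1008.466667/√(1047224.111111) = -1008.466667/1023.339685 = -0.985466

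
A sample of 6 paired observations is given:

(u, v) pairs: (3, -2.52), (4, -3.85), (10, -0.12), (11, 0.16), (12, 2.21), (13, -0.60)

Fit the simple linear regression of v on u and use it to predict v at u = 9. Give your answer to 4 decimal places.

n = 6, Σx = 53, Σy = -4.72, Σxy = -3.68, Σx² = 559
Sxx = Σx² − (Σx)²/n = 559 − 468.166667 = 90.833333
Sxy = Σxy − (Σx)(Σy)/n = -3.68 − (-41.693333) = 38.013333
b = Sxy/Sxx = 38.013333/90.833333 = 0.418495
a = ȳ − b·x̄ = -0.786667 − 0.418495·8.833333 = -4.483376
ŷ(9) = a + b·9 = -4.483376 + 0.418495·9 = -0.716917

-0.7169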